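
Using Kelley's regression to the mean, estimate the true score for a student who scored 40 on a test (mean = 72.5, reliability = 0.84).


T_est = rxx * X + (1 - rxx) * mean
T_est = 0.84 * 40 + 0.16 * 72.5
T_est = 33.6 + 11.6
T_est = 45.2

45.2


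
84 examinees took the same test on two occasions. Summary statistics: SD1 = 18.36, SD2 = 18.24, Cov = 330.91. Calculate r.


r = cov(X,Y) / (SD_X * SD_Y)
r = 330.91 / (18.36 * 18.24)
r = 330.91 / 334.8864
r = 0.9881

0.9881


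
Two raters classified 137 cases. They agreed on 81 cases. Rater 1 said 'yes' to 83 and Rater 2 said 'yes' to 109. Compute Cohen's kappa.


P_o = 81/137 = 0.591241
P_e = (83*109 + 54*28) / 18769 = 0.562577
kappa = (P_o - P_e) / (1 - P_e)
kappa = (0.591241 - 0.562577) / (1 - 0.562577)
kappa = 0.0655

0.0655


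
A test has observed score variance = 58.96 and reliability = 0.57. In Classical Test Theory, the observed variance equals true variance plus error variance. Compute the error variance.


var_true = rxx * var_obs = 0.57 * 58.96 = 33.6072
var_error = var_obs - var_true
var_error = 58.96 - 33.6072
var_error = 25.3528

25.3528


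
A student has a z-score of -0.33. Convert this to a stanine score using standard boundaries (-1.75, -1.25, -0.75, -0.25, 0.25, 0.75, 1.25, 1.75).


Stanine boundaries: [-1.75, -1.25, -0.75, -0.25, 0.25, 0.75, 1.25, 1.75]
z = -0.33
Check each boundary:
  z >= -1.75 -> could be stanine 2
  z >= -1.25 -> could be stanine 3
  z >= -0.75 -> could be stanine 4
  z < -0.25
  z < 0.25
  z < 0.75
  z < 1.25
  z < 1.75
Highest qualifying boundary gives stanine = 4

4


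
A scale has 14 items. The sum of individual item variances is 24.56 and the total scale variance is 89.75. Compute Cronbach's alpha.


alpha = (k/(k-1)) * (1 - sum(si^2)/s_total^2)
= (14/13) * (1 - 24.56/89.75)
alpha = 0.7822

0.7822


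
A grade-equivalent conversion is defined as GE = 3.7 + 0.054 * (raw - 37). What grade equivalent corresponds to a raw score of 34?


raw - median = 34 - 37 = -3
slope * diff = 0.054 * -3 = -0.162
GE = 3.7 + -0.162
GE = 3.538

3.538


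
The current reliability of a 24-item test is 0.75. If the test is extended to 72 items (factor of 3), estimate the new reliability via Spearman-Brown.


r_new = (n * rxx) / (1 + (n-1) * rxx)
r_new = (3 * 0.75) / (1 + 2 * 0.75)
r_new = 2.25 / 2.5
r_new = 0.9

0.9


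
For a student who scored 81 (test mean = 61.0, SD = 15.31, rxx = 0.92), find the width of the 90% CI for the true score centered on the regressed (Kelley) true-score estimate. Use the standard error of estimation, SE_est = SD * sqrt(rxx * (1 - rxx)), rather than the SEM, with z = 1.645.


True score estimate = 0.92*81 + 0.08*61.0 = 79.4
SE_est = SD * sqrt(rxx * (1 - rxx)) = 15.31 * sqrt(0.92 * 0.08) = 15.31 * sqrt(0.0736) = 4.153499
CI = T_est +/- z * SE_est, so width = 2 * z * SE_est = 2 * 1.645 * 4.153499
Width = 13.665

13.665


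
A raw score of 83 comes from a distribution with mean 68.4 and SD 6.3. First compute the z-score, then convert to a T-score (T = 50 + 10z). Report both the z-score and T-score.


z = (X - mean) / SD = (83 - 68.4) / 6.3
z = 14.6 / 6.3
z = 2.3175
T-score = T = 50 + 10z
Carry z at full precision (z = 14.6 / 6.3) into the conversion:
T-score = 50 + 10 * (14.6 / 6.3) = 50 + 146 / 6.3
T-score = 50 + 23.1746
T-score = 73.1746

73.1746


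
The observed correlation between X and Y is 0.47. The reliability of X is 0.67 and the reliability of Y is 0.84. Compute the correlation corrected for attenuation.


r_corrected = rxy / sqrt(rxx * ryy)
= 0.47 / sqrt(0.67 * 0.84)
= 0.47 / sqrt(0.5628)
= 0.47 / 0.7502
r_corrected = 0.6265

0.6265


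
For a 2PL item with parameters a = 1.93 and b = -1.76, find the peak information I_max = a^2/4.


For 2PL, max info at theta = b = -1.76
I_max = a^2 / 4 = 1.93^2 / 4
= 3.7249 / 4
I_max = 0.9312

0.9312


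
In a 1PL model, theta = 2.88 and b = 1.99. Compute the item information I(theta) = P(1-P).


P = 1/(1+exp(-(2.88-1.99))) = 0.7089
I = P*(1-P) = 0.7089 * 0.2911
I = 0.2064

0.2064


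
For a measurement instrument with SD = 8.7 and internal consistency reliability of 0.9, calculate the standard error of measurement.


SEM = SD * sqrt(1 - rxx)
SEM = 8.7 * sqrt(1 - 0.9)
SEM = 8.7 * sqrt(0.1) = 8.7 * 0.316228
SEM = 2.7512

2.7512


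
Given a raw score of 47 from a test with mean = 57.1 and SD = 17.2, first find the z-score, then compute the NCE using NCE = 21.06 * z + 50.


z = (X - mean) / SD = (47 - 57.1) / 17.2
z = -10.1 / 17.2
z = -0.5872
NCE = NCE = 21.06z + 50
Carry z at full precision (z = -10.1 / 17.2) into the conversion:
NCE = 21.06 * (-10.1 / 17.2) + 50 = -212.706 / 17.2 + 50
NCE = -12.3666 + 50
NCE = 37.6334

37.6334


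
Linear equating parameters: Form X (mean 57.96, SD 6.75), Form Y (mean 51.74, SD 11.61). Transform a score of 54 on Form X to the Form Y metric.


slope = SD_Y / SD_X = 11.61 / 6.75 ~ 1.72
intercept = mean_Y - slope * mean_X = 51.74 - (11.61 / 6.75) * 57.96 ~ -47.9512
Y = slope * X + intercept. To avoid rounding drift from the rounded slope/intercept, evaluate the equivalent form Y = mean_Y + SD_Y * (X - mean_X) / SD_X at full precision:
Y = 51.74 + 11.61 * (54 - 57.96) / 6.75
Y = 51.74 - 11.61 * 3.96 / 6.75
Y = 51.74 - 45.9756 / 6.75
Y = 51.74 - 6.8112
Y = 44.9288

44.9288


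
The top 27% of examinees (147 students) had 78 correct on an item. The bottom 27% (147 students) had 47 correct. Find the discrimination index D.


p_upper = 78/147 = 0.5306
p_lower = 47/147 = 0.3197
D = 0.5306 - 0.3197 = 0.2109

0.2109


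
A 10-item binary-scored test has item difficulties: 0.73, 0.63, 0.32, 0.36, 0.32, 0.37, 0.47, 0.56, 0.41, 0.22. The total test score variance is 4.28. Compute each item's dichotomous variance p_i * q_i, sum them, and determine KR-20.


For each item, compute p_i * q_i:
  Item 1: 0.73 * 0.27 = 0.1971
  Item 2: 0.63 * 0.37 = 0.2331
  Item 3: 0.32 * 0.68 = 0.2176
  Item 4: 0.36 * 0.64 = 0.2304
  Item 5: 0.32 * 0.68 = 0.2176
  Item 6: 0.37 * 0.63 = 0.2331
  Item 7: 0.47 * 0.53 = 0.2491
  Item 8: 0.56 * 0.44 = 0.2464
  Item 9: 0.41 * 0.59 = 0.2419
  Item 10: 0.22 * 0.78 = 0.1716
Sum(p_i * q_i) = 0.1971 + 0.2331 + 0.2176 + 0.2304 + 0.2176 + 0.2331 + 0.2491 + 0.2464 + 0.2419 + 0.1716 = 2.2379
KR-20 = (k/(k-1)) * (1 - Sum(p_i*q_i) / Var_total)
= (10/9) * (1 - 2.2379/4.28)
= 1.1111 * 0.4771
KR-20 = 0.5301

0.5301


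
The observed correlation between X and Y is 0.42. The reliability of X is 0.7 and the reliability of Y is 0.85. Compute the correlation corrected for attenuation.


r_corrected = rxy / sqrt(rxx * ryy)
= 0.42 / sqrt(0.7 * 0.85)
= 0.42 / sqrt(0.595)
= 0.42 / 0.771362
r_corrected = 0.5445

0.5445


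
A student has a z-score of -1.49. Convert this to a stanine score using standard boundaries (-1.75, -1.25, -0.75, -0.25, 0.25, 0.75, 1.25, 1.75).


Stanine boundaries: [-1.75, -1.25, -0.75, -0.25, 0.25, 0.75, 1.25, 1.75]
z = -1.49
Check each boundary:
  z >= -1.75 -> could be stanine 2
  z < -1.25
  z < -0.75
  z < -0.25
  z < 0.25
  z < 0.75
  z < 1.25
  z < 1.75
Highest qualifying boundary gives stanine = 2

2


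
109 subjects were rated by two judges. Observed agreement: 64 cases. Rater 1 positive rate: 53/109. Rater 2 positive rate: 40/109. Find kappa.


P_o = 64/109 = 0.587156
P_e = (53*40 + 56*69) / 11881 = 0.503661
kappa = (P_o - P_e) / (1 - P_e)
kappa = (0.587156 - 0.503661) / (1 - 0.503661)
kappa = 0.1682

0.1682


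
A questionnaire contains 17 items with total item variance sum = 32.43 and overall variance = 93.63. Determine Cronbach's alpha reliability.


alpha = (k/(k-1)) * (1 - sum(si^2)/s_total^2)
= (17/16) * (1 - 32.43/93.63)
alpha = 0.6945

0.6945


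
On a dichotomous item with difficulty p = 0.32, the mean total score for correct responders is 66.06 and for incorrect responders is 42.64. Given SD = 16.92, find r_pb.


q = 1 - p = 0.68
rpb = ((M1 - M0) / SD) * sqrt(p * q)
rpb = ((66.06 - 42.64) / 16.92) * sqrt(0.32 * 0.68)
rpb = 0.6457

0.6457


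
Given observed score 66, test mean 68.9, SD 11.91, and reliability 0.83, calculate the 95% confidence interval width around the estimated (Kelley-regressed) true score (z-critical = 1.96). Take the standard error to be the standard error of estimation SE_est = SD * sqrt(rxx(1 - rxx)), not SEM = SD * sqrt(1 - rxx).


True score estimate = 0.83*66 + 0.17*68.9 = 66.493
SE_est = SD * sqrt(rxx * (1 - rxx)) = 11.91 * sqrt(0.83 * 0.17) = 11.91 * sqrt(0.1411) = 4.473787
CI = T_est +/- z * SE_est, so width = 2 * z * SE_est = 2 * 1.96 * 4.473787
Width = 17.5372

17.5372


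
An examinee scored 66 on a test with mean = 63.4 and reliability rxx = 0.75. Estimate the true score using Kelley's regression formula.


T_est = rxx * X + (1 - rxx) * mean
T_est = 0.75 * 66 + 0.25 * 63.4
T_est = 49.5 + 15.85
T_est = 65.35

65.35


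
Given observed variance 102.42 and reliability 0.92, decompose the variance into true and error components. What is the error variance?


var_true = rxx * var_obs = 0.92 * 102.42 = 94.2264
var_error = var_obs - var_true
var_error = 102.42 - 94.2264
var_error = 8.1936

8.1936


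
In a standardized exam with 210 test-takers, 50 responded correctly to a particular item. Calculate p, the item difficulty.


Item difficulty p = number correct / total examinees
p = 50 / 210
p = 0.2381

0.2381


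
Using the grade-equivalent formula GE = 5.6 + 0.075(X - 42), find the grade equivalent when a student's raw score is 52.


raw - median = 52 - 42 = 10
slope * diff = 0.075 * 10 = 0.75
GE = 5.6 + 0.75
GE = 6.35

6.35


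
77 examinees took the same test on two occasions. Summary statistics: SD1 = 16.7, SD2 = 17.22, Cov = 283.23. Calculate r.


r = cov(X,Y) / (SD_X * SD_Y)
r = 283.23 / (16.7 * 17.22)
r = 283.23 / 287.574
r = 0.9849

0.9849


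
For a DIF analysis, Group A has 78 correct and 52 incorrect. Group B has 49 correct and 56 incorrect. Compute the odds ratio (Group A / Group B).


Odds_A = 78/52 = 1.5
Odds_B = 49/56 = 0.875
OR = Odds_A / Odds_B = 1.5 / 0.875
Exactly, OR = (78 * 56) / (52 * 49) = 4368 / 2548
OR = 1.7143

1.7143


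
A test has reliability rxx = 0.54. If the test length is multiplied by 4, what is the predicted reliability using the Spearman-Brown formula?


r_new = (n * rxx) / (1 + (n-1) * rxx)
r_new = (4 * 0.54) / (1 + 3 * 0.54)
r_new = 2.16 / 2.62
r_new = 0.8244

0.8244


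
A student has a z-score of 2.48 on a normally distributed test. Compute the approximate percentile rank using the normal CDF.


CDF(z) = 0.5 * (1 + erf(z/sqrt(2)))
erf(1.7536) = 0.9869
CDF = 0.9934
Percentile rank = 0.9934 * 100 = 99.34

99.34


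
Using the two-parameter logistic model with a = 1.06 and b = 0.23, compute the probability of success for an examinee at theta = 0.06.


a*(theta - b) = 1.06 * (0.06 - 0.23) = -0.1802
exp(--0.1802) = 1.1975
P = 1 / (1 + 1.1975)
P = 0.4551

0.4551


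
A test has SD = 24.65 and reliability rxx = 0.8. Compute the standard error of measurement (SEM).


SEM = SD * sqrt(1 - rxx)
SEM = 24.65 * sqrt(1 - 0.8)
SEM = 24.65 * sqrt(0.2) = 24.65 * 0.447214
SEM = 11.0238

11.0238


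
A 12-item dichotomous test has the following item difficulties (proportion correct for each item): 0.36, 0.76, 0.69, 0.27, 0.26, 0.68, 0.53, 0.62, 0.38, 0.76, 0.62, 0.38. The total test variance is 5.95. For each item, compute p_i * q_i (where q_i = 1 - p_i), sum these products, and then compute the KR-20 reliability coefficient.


For each item, compute p_i * q_i:
  Item 1: 0.36 * 0.64 = 0.2304
  Item 2: 0.76 * 0.24 = 0.1824
  Item 3: 0.69 * 0.31 = 0.2139
  Item 4: 0.27 * 0.73 = 0.1971
  Item 5: 0.26 * 0.74 = 0.1924
  Item 6: 0.68 * 0.32 = 0.2176
  Item 7: 0.53 * 0.47 = 0.2491
  Item 8: 0.62 * 0.38 = 0.2356
  Item 9: 0.38 * 0.62 = 0.2356
  Item 10: 0.76 * 0.24 = 0.1824
  Item 11: 0.62 * 0.38 = 0.2356
  Item 12: 0.38 * 0.62 = 0.2356
Sum(p_i * q_i) = 0.2304 + 0.1824 + 0.2139 + 0.1971 + 0.1924 + 0.2176 + 0.2491 + 0.2356 + 0.2356 + 0.1824 + 0.2356 + 0.2356 = 2.6077
KR-20 = (k/(k-1)) * (1 - Sum(p_i*q_i) / Var_total)
= (12/11) * (1 - 2.6077/5.95)
= 1.0909 * 0.5617
KR-20 = 0.6128

0.6128


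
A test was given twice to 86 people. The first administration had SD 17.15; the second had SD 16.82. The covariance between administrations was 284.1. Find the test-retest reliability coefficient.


r = cov(X,Y) / (SD_X * SD_Y)
r = 284.1 / (17.15 * 16.82)
r = 284.1 / 288.463
r = 0.9849

0.9849


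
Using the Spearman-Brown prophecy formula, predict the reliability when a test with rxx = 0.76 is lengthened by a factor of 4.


r_new = (n * rxx) / (1 + (n-1) * rxx)
r_new = (4 * 0.76) / (1 + 3 * 0.76)
r_new = 3.04 / 3.28
r_new = 0.9268

0.9268


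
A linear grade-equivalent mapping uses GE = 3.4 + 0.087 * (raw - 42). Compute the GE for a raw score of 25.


raw - median = 25 - 42 = -17
slope * diff = 0.087 * -17 = -1.479
GE = 3.4 + -1.479
GE = 1.921

1.921


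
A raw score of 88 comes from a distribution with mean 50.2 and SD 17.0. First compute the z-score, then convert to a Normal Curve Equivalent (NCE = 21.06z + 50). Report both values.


z = (X - mean) / SD = (88 - 50.2) / 17.0
z = 37.8 / 17.0
z = 2.2235
NCE = NCE = 21.06z + 50
Carry z at full precision (z = 37.8 / 17.0) into the conversion:
NCE = 21.06 * (37.8 / 17.0) + 50 = 796.068 / 17.0 + 50
NCE = 46.8275 + 50
NCE = 96.8275

96.8275


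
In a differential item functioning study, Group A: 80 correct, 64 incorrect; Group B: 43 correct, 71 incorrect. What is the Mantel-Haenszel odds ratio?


Odds_A = 80/64 = 1.25
Odds_B = 43/71 = 0.6056
OR = Odds_A / Odds_B = 1.25 / 0.6056
Exactly, OR = (80 * 71) / (64 * 43) = 5680 / 2752
OR = 2.064

2.064


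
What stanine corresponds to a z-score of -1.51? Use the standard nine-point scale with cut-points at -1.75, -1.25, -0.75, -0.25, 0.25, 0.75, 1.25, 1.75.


Stanine boundaries: [-1.75, -1.25, -0.75, -0.25, 0.25, 0.75, 1.25, 1.75]
z = -1.51
Check each boundary:
  z >= -1.75 -> could be stanine 2
  z < -1.25
  z < -0.75
  z < -0.25
  z < 0.25
  z < 0.75
  z < 1.25
  z < 1.75
Highest qualifying boundary gives stanine = 2

2


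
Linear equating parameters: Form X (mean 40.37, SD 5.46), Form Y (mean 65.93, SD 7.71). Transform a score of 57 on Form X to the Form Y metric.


slope = SD_Y / SD_X = 7.71 / 5.46 ~ 1.4121
intercept = mean_Y - slope * mean_X = 65.93 - (7.71 / 5.46) * 40.37 ~ 8.924
Y = slope * X + intercept. To avoid rounding drift from the rounded slope/intercept, evaluate the equivalent form Y = mean_Y + SD_Y * (X - mean_X) / SD_X at full precision:
Y = 65.93 + 7.71 * (57 - 40.37) / 5.46
Y = 65.93 + 7.71 * 16.63 / 5.46
Y = 65.93 + 128.2173 / 5.46
Y = 65.93 + 23.483
Y = 89.413

89.413


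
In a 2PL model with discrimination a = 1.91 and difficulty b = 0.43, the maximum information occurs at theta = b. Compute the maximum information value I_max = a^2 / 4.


For 2PL, max info at theta = b = 0.43
I_max = a^2 / 4 = 1.91^2 / 4
= 3.6481 / 4
I_max = 0.912

0.912


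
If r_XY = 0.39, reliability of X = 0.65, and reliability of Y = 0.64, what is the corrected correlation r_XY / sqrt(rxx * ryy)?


r_corrected = rxy / sqrt(rxx * ryy)
= 0.39 / sqrt(0.65 * 0.64)
= 0.39 / sqrt(0.416)
= 0.39 / 0.644981
r_corrected = 0.6047

0.6047


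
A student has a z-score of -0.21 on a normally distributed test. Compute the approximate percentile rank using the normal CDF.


CDF(z) = 0.5 * (1 + erf(z/sqrt(2)))
erf(-0.1485) = -0.1663
CDF = 0.4168
Percentile rank = 0.4168 * 100 = 41.68

41.68


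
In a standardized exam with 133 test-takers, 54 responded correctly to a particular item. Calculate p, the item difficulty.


Item difficulty p = number correct / total examinees
p = 54 / 133
p = 0.406

0.406


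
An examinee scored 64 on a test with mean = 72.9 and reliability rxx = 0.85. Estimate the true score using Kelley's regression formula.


T_est = rxx * X + (1 - rxx) * mean
T_est = 0.85 * 64 + 0.15 * 72.9
T_est = 54.4 + 10.935
T_est = 65.335

65.335


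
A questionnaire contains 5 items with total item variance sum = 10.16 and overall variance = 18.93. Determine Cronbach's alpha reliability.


alpha = (k/(k-1)) * (1 - sum(si^2)/s_total^2)
= (5/4) * (1 - 10.16/18.93)
alpha = 0.5791

0.5791


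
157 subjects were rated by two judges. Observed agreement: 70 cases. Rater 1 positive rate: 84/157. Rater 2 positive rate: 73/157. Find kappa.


P_o = 70/157 = 0.44586
P_e = (84*73 + 73*84) / 24649 = 0.497546
kappa = (P_o - P_e) / (1 - P_e)
kappa = (0.44586 - 0.497546) / (1 - 0.497546)
kappa = -0.1029

-0.1029


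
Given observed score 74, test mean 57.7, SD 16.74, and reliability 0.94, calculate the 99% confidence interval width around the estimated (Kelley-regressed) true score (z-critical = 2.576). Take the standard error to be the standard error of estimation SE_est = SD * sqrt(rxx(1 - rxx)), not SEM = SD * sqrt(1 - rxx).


True score estimate = 0.94*74 + 0.06*57.7 = 73.022
SE_est = SD * sqrt(rxx * (1 - rxx)) = 16.74 * sqrt(0.94 * 0.06) = 16.74 * sqrt(0.0564) = 3.97553
CI = T_est +/- z * SE_est, so width = 2 * z * SE_est = 2 * 2.576 * 3.97553
Width = 20.4819

20.4819


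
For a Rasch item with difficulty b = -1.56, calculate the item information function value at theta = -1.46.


P = 1/(1+exp(-(-1.46--1.56))) = 0.525
I = P*(1-P) = 0.525 * 0.475
I = 0.2494

0.2494


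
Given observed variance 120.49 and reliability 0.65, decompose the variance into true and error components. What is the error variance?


var_true = rxx * var_obs = 0.65 * 120.49 = 78.3185
var_error = var_obs - var_true
var_error = 120.49 - 78.3185
var_error = 42.1715

42.1715


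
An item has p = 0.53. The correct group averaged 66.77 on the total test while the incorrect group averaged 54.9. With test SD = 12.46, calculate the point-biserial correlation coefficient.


q = 1 - p = 0.47
rpb = ((M1 - M0) / SD) * sqrt(p * q)
rpb = ((66.77 - 54.9) / 12.46) * sqrt(0.53 * 0.47)
rpb = 0.4755

0.4755


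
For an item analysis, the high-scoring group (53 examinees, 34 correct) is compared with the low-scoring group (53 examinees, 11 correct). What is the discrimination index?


p_upper = 34/53 = 0.6415
p_lower = 11/53 = 0.2075
D = 0.6415 - 0.2075 = 0.434

0.434


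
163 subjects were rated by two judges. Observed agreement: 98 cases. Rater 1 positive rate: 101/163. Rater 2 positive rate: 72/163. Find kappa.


P_o = 98/163 = 0.601227
P_e = (101*72 + 62*91) / 26569 = 0.486055
kappa = (P_o - P_e) / (1 - P_e)
kappa = (0.601227 - 0.486055) / (1 - 0.486055)
kappa = 0.2241

0.2241


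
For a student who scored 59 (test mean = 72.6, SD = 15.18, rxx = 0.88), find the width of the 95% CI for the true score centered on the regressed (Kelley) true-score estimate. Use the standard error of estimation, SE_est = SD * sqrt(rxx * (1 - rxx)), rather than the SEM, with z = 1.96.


True score estimate = 0.88*59 + 0.12*72.6 = 60.632
SE_est = SD * sqrt(rxx * (1 - rxx)) = 15.18 * sqrt(0.88 * 0.12) = 15.18 * sqrt(0.1056) = 4.932916
CI = T_est +/- z * SE_est, so width = 2 * z * SE_est = 2 * 1.96 * 4.932916
Width = 19.337

19.337


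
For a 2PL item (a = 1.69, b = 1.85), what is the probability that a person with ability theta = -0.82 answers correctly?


a*(theta - b) = 1.69 * (-0.82 - 1.85) = -4.5123
exp(--4.5123) = 91.1312
P = 1 / (1 + 91.1312)
P = 0.0109

0.0109


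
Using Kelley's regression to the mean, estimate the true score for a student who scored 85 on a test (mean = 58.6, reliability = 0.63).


T_est = rxx * X + (1 - rxx) * mean
T_est = 0.63 * 85 + 0.37 * 58.6
T_est = 53.55 + 21.682
T_est = 75.232

75.232


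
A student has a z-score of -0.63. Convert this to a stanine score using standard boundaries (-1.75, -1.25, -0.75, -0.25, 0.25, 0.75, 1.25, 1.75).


Stanine boundaries: [-1.75, -1.25, -0.75, -0.25, 0.25, 0.75, 1.25, 1.75]
z = -0.63
Check each boundary:
  z >= -1.75 -> could be stanine 2
  z >= -1.25 -> could be stanine 3
  z >= -0.75 -> could be stanine 4
  z < -0.25
  z < 0.25
  z < 0.75
  z < 1.25
  z < 1.75
Highest qualifying boundary gives stanine = 4

4


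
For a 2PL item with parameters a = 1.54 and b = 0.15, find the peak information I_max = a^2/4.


For 2PL, max info at theta = b = 0.15
I_max = a^2 / 4 = 1.54^2 / 4
= 2.3716 / 4
I_max = 0.5929

0.5929


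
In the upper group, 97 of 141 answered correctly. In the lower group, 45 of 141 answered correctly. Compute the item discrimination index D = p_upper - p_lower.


p_upper = 97/141 = 0.6879
p_lower = 45/141 = 0.3191
D = 0.6879 - 0.3191 = 0.3688

0.3688


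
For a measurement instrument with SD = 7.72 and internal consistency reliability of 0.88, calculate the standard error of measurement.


SEM = SD * sqrt(1 - rxx)
SEM = 7.72 * sqrt(1 - 0.88)
SEM = 7.72 * sqrt(0.12) = 7.72 * 0.34641
SEM = 2.6743

2.6743


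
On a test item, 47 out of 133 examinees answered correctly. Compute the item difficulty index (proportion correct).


Item difficulty p = number correct / total examinees
p = 47 / 133
p = 0.3534

0.3534


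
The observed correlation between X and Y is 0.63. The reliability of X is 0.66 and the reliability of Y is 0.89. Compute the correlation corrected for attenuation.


r_corrected = rxy / sqrt(rxx * ryy)
= 0.63 / sqrt(0.66 * 0.89)
= 0.63 / sqrt(0.5874)
= 0.63 / 0.76642
r_corrected = 0.822

0.822


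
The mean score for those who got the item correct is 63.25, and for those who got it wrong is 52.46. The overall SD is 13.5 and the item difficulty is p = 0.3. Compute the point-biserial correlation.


q = 1 - p = 0.7
rpb = ((M1 - M0) / SD) * sqrt(p * q)
rpb = ((63.25 - 52.46) / 13.5) * sqrt(0.3 * 0.7)
rpb = 0.3663

0.3663


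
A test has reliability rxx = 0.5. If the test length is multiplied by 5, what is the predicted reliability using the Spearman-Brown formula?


r_new = (n * rxx) / (1 + (n-1) * rxx)
r_new = (5 * 0.5) / (1 + 4 * 0.5)
r_new = 2.5 / 3.0
r_new = 0.8333

0.8333


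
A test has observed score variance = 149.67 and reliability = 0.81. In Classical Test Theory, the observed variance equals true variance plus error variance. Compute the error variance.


var_true = rxx * var_obs = 0.81 * 149.67 = 121.2327
var_error = var_obs - var_true
var_error = 149.67 - 121.2327
var_error = 28.4373

28.4373


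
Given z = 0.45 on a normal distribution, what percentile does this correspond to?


CDF(z) = 0.5 * (1 + erf(z/sqrt(2)))
erf(0.3182) = 0.3473
CDF = 0.6736
Percentile rank = 0.6736 * 100 = 67.36

67.36


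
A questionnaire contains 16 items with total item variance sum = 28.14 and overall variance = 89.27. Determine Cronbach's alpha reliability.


alpha = (k/(k-1)) * (1 - sum(si^2)/s_total^2)
= (16/15) * (1 - 28.14/89.27)
alpha = 0.7304

0.7304


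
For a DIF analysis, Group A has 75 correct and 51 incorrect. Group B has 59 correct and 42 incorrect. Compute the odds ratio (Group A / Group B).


Odds_A = 75/51 = 1.4706
Odds_B = 59/42 = 1.4048
OR = Odds_A / Odds_B = 1.4706 / 1.4048
Exactly, OR = (75 * 42) / (51 * 59) = 3150 / 3009
OR = 1.0469

1.0469


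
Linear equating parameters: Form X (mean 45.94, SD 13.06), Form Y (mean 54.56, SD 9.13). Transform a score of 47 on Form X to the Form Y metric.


slope = SD_Y / SD_X = 9.13 / 13.06 ~ 0.6991
intercept = mean_Y - slope * mean_X = 54.56 - (9.13 / 13.06) * 45.94 ~ 22.4442
Y = slope * X + intercept. To avoid rounding drift from the rounded slope/intercept, evaluate the equivalent form Y = mean_Y + SD_Y * (X - mean_X) / SD_X at full precision:
Y = 54.56 + 9.13 * (47 - 45.94) / 13.06
Y = 54.56 + 9.13 * 1.06 / 13.06
Y = 54.56 + 9.6778 / 13.06
Y = 54.56 + 0.741
Y = 55.301

55.301


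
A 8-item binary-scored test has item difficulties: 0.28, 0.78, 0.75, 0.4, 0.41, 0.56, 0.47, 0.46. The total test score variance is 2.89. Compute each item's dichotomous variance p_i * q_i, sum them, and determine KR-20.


For each item, compute p_i * q_i:
  Item 1: 0.28 * 0.72 = 0.2016
  Item 2: 0.78 * 0.22 = 0.1716
  Item 3: 0.75 * 0.25 = 0.1875
  Item 4: 0.4 * 0.6 = 0.24
  Item 5: 0.41 * 0.59 = 0.2419
  Item 6: 0.56 * 0.44 = 0.2464
  Item 7: 0.47 * 0.53 = 0.2491
  Item 8: 0.46 * 0.54 = 0.2484
Sum(p_i * q_i) = 0.2016 + 0.1716 + 0.1875 + 0.24 + 0.2419 + 0.2464 + 0.2491 + 0.2484 = 1.7865
KR-20 = (k/(k-1)) * (1 - Sum(p_i*q_i) / Var_total)
= (8/7) * (1 - 1.7865/2.89)
= 1.1429 * 0.3818
KR-20 = 0.4364

0.4364


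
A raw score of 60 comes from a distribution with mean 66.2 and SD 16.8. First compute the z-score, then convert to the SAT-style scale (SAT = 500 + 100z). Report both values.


z = (X - mean) / SD = (60 - 66.2) / 16.8
z = -6.2 / 16.8
z = -0.369
SAT-scale = SAT = 500 + 100z
Carry z at full precision (z = -6.2 / 16.8) into the conversion:
SAT-scale = 500 + 100 * (-6.2 / 16.8) = 500 + -620 / 16.8
SAT-scale = 500 + -36.9048
SAT-scale = 463.0952

463.0952


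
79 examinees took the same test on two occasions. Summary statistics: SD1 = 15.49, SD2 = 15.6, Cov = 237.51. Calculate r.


r = cov(X,Y) / (SD_X * SD_Y)
r = 237.51 / (15.49 * 15.6)
r = 237.51 / 241.644
r = 0.9829

0.9829


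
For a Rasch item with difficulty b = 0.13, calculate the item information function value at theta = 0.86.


P = 1/(1+exp(-(0.86-0.13))) = 0.6748
I = P*(1-P) = 0.6748 * 0.3252
I = 0.2194

0.2194


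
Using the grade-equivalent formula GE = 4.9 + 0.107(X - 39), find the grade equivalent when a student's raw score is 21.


raw - median = 21 - 39 = -18
slope * diff = 0.107 * -18 = -1.926
GE = 4.9 + -1.926
GE = 2.974

2.974


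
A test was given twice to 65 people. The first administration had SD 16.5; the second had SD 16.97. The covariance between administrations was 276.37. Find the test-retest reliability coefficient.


r = cov(X,Y) / (SD_X * SD_Y)
r = 276.37 / (16.5 * 16.97)
r = 276.37 / 280.005
r = 0.987

0.987


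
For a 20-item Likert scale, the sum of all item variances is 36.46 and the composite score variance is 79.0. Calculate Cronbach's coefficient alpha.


alpha = (k/(k-1)) * (1 - sum(si^2)/s_total^2)
= (20/19) * (1 - 36.46/79.0)
alpha = 0.5668

0.5668


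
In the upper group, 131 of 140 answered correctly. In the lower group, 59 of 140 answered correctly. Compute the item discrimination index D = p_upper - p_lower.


p_upper = 131/140 = 0.9357
p_lower = 59/140 = 0.4214
D = 0.9357 - 0.4214 = 0.5143

0.5143


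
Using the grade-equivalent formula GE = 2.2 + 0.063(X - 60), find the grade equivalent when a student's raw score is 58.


raw - median = 58 - 60 = -2
slope * diff = 0.063 * -2 = -0.126
GE = 2.2 + -0.126
GE = 2.074

2.074


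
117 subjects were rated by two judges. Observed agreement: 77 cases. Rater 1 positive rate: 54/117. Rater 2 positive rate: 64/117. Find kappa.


P_o = 77/117 = 0.65812
P_e = (54*64 + 63*53) / 13689 = 0.496384
kappa = (P_o - P_e) / (1 - P_e)
kappa = (0.65812 - 0.496384) / (1 - 0.496384)
kappa = 0.3211

0.3211


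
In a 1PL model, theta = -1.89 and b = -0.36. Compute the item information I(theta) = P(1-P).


P = 1/(1+exp(-(-1.89--0.36))) = 0.178
I = P*(1-P) = 0.178 * 0.822
I = 0.1463

0.1463


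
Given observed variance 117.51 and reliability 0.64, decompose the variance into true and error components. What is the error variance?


var_true = rxx * var_obs = 0.64 * 117.51 = 75.2064
var_error = var_obs - var_true
var_error = 117.51 - 75.2064
var_error = 42.3036

42.3036


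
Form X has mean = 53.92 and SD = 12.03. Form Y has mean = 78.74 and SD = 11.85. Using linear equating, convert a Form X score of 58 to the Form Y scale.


slope = SD_Y / SD_X = 11.85 / 12.03 ~ 0.985
intercept = mean_Y - slope * mean_X = 78.74 - (11.85 / 12.03) * 53.92 ~ 25.6268
Y = slope * X + intercept. To avoid rounding drift from the rounded slope/intercept, evaluate the equivalent form Y = mean_Y + SD_Y * (X - mean_X) / SD_X at full precision:
Y = 78.74 + 11.85 * (58 - 53.92) / 12.03
Y = 78.74 + 11.85 * 4.08 / 12.03
Y = 78.74 + 48.348 / 12.03
Y = 78.74 + 4.019
Y = 82.759

82.759


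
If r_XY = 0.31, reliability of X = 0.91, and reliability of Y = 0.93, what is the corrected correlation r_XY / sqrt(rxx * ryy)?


r_corrected = rxy / sqrt(rxx * ryy)
= 0.31 / sqrt(0.91 * 0.93)
= 0.31 / sqrt(0.8463)
= 0.31 / 0.919946
r_corrected = 0.337

0.337


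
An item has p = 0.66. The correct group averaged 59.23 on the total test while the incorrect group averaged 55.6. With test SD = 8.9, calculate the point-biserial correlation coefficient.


q = 1 - p = 0.34
rpb = ((M1 - M0) / SD) * sqrt(p * q)
rpb = ((59.23 - 55.6) / 8.9) * sqrt(0.66 * 0.34)
rpb = 0.1932

0.1932


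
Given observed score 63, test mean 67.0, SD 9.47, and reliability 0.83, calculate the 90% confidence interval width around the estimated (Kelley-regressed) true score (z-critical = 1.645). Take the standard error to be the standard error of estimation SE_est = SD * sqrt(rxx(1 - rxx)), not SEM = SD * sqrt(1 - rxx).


True score estimate = 0.83*63 + 0.17*67.0 = 63.68
SE_est = SD * sqrt(rxx * (1 - rxx)) = 9.47 * sqrt(0.83 * 0.17) = 9.47 * sqrt(0.1411) = 3.557243
CI = T_est +/- z * SE_est, so width = 2 * z * SE_est = 2 * 1.645 * 3.557243
Width = 11.7033

11.7033


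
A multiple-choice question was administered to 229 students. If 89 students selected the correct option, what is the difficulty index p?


Item difficulty p = number correct / total examinees
p = 89 / 229
p = 0.3886

0.3886


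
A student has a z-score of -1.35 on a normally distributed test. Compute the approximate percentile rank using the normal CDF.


CDF(z) = 0.5 * (1 + erf(z/sqrt(2)))
erf(-0.9546) = -0.823
CDF = 0.0885
Percentile rank = 0.0885 * 100 = 8.85

8.85


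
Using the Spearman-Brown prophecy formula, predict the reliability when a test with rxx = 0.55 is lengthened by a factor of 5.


r_new = (n * rxx) / (1 + (n-1) * rxx)
r_new = (5 * 0.55) / (1 + 4 * 0.55)
r_new = 2.75 / 3.2
r_new = 0.8594

0.8594


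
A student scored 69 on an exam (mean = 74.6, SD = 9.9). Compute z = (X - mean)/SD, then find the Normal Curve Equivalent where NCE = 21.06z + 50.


z = (X - mean) / SD = (69 - 74.6) / 9.9
z = -5.6 / 9.9
z = -0.5657
NCE = NCE = 21.06z + 50
Carry z at full precision (z = -5.6 / 9.9) into the conversion:
NCE = 21.06 * (-5.6 / 9.9) + 50 = -117.936 / 9.9 + 50
NCE = -11.9127 + 50
NCE = 38.0873

38.0873


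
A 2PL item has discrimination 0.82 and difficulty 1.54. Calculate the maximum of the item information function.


For 2PL, max info at theta = b = 1.54
I_max = a^2 / 4 = 0.82^2 / 4
= 0.6724 / 4
I_max = 0.1681

0.1681


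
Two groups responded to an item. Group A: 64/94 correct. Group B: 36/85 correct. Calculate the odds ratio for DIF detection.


Odds_A = 64/30 = 2.1333
Odds_B = 36/49 = 0.7347
OR = Odds_A / Odds_B = 2.1333 / 0.7347
Exactly, OR = (64 * 49) / (30 * 36) = 3136 / 1080
OR = 2.9037

2.9037


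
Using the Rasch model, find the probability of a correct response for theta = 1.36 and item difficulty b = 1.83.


theta - b = 1.36 - 1.83 = -0.47
exp(-(theta - b)) = exp(0.47) = 1.6
P = 1 / (1 + 1.6)
P = 0.3846

0.3846


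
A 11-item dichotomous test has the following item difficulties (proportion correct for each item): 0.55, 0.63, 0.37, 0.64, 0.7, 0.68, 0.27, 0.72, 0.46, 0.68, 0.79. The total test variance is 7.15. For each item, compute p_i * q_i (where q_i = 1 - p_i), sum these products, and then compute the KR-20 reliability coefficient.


For each item, compute p_i * q_i:
  Item 1: 0.55 * 0.45 = 0.2475
  Item 2: 0.63 * 0.37 = 0.2331
  Item 3: 0.37 * 0.63 = 0.2331
  Item 4: 0.64 * 0.36 = 0.2304
  Item 5: 0.7 * 0.3 = 0.21
  Item 6: 0.68 * 0.32 = 0.2176
  Item 7: 0.27 * 0.73 = 0.1971
  Item 8: 0.72 * 0.28 = 0.2016
  Item 9: 0.46 * 0.54 = 0.2484
  Item 10: 0.68 * 0.32 = 0.2176
  Item 11: 0.79 * 0.21 = 0.1659
Sum(p_i * q_i) = 0.2475 + 0.2331 + 0.2331 + 0.2304 + 0.21 + 0.2176 + 0.1971 + 0.2016 + 0.2484 + 0.2176 + 0.1659 = 2.4023
KR-20 = (k/(k-1)) * (1 - Sum(p_i*q_i) / Var_total)
= (11/10) * (1 - 2.4023/7.15)
= 1.1 * 0.664
KR-20 = 0.7304

0.7304


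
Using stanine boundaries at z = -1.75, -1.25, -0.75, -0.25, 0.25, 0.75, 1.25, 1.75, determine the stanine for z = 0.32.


Stanine boundaries: [-1.75, -1.25, -0.75, -0.25, 0.25, 0.75, 1.25, 1.75]
z = 0.32
Check each boundary:
  z >= -1.75 -> could be stanine 2
  z >= -1.25 -> could be stanine 3
  z >= -0.75 -> could be stanine 4
  z >= -0.25 -> could be stanine 5
  z >= 0.25 -> could be stanine 6
  z < 0.75
  z < 1.25
  z < 1.75
Highest qualifying boundary gives stanine = 6

6


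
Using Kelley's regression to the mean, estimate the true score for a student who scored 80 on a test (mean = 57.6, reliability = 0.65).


T_est = rxx * X + (1 - rxx) * mean
T_est = 0.65 * 80 + 0.35 * 57.6
T_est = 52.0 + 20.16
T_est = 72.16

72.16


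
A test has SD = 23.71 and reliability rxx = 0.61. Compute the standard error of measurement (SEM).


SEM = SD * sqrt(1 - rxx)
SEM = 23.71 * sqrt(1 - 0.61)
SEM = 23.71 * sqrt(0.39) = 23.71 * 0.6245
SEM = 14.8069

14.8069


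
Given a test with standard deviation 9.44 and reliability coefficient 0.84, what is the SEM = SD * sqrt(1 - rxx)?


SEM = SD * sqrt(1 - rxx)
SEM = 9.44 * sqrt(1 - 0.84)
SEM = 9.44 * sqrt(0.16) = 9.44 * 0.4
SEM = 3.776

3.776


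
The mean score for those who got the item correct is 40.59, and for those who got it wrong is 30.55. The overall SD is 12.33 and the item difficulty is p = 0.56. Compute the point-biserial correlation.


q = 1 - p = 0.44
rpb = ((M1 - M0) / SD) * sqrt(p * q)
rpb = ((40.59 - 30.55) / 12.33) * sqrt(0.56 * 0.44)
rpb = 0.4042

0.4042


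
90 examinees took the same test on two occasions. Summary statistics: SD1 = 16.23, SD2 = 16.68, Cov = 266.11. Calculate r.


r = cov(X,Y) / (SD_X * SD_Y)
r = 266.11 / (16.23 * 16.68)
r = 266.11 / 270.7164
r = 0.983

0.983


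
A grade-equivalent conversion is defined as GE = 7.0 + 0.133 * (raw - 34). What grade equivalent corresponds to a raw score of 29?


raw - median = 29 - 34 = -5
slope * diff = 0.133 * -5 = -0.665
GE = 7.0 + -0.665
GE = 6.335

6.335


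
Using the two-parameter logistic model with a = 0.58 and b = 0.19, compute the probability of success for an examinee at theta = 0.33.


a*(theta - b) = 0.58 * (0.33 - 0.19) = 0.0812
exp(-0.0812) = 0.922
P = 1 / (1 + 0.922)
P = 0.5203

0.5203


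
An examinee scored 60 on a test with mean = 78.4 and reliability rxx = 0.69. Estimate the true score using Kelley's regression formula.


T_est = rxx * X + (1 - rxx) * mean
T_est = 0.69 * 60 + 0.31 * 78.4
T_est = 41.4 + 24.304
T_est = 65.704

65.704


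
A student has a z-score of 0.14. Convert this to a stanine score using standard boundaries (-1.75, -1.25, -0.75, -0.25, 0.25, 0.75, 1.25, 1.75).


Stanine boundaries: [-1.75, -1.25, -0.75, -0.25, 0.25, 0.75, 1.25, 1.75]
z = 0.14
Check each boundary:
  z >= -1.75 -> could be stanine 2
  z >= -1.25 -> could be stanine 3
  z >= -0.75 -> could be stanine 4
  z >= -0.25 -> could be stanine 5
  z < 0.25
  z < 0.75
  z < 1.25
  z < 1.75
Highest qualifying boundary gives stanine = 5

5


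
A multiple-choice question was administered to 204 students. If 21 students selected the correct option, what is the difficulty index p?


Item difficulty p = number correct / total examinees
p = 21 / 204
p = 0.1029

0.1029


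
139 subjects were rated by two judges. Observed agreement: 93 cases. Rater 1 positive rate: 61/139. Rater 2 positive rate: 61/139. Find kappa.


P_o = 93/139 = 0.669065
P_e = (61*61 + 78*78) / 19321 = 0.507479
kappa = (P_o - P_e) / (1 - P_e)
kappa = (0.669065 - 0.507479) / (1 - 0.507479)
kappa = 0.3281

0.3281


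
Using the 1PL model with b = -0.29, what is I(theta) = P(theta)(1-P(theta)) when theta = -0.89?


P = 1/(1+exp(-(-0.89--0.29))) = 0.3543
I = P*(1-P) = 0.3543 * 0.6457
I = 0.2288

0.2288


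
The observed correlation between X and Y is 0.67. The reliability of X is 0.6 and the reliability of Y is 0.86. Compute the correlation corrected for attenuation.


r_corrected = rxy / sqrt(rxx * ryy)
= 0.67 / sqrt(0.6 * 0.86)
= 0.67 / sqrt(0.516)
= 0.67 / 0.718331
r_corrected = 0.9327

0.9327


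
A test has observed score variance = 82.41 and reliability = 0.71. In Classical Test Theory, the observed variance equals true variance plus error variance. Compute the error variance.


var_true = rxx * var_obs = 0.71 * 82.41 = 58.5111
var_error = var_obs - var_true
var_error = 82.41 - 58.5111
var_error = 23.8989

23.8989


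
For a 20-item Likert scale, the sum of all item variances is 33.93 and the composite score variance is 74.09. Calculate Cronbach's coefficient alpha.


alpha = (k/(k-1)) * (1 - sum(si^2)/s_total^2)
= (20/19) * (1 - 33.93/74.09)
alpha = 0.5706

0.5706


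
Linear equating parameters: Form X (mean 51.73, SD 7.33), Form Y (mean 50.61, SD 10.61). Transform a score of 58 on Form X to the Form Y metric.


slope = SD_Y / SD_X = 10.61 / 7.33 ~ 1.4475
intercept = mean_Y - slope * mean_X = 50.61 - (10.61 / 7.33) * 51.73 ~ -24.2679
Y = slope * X + intercept. To avoid rounding drift from the rounded slope/intercept, evaluate the equivalent form Y = mean_Y + SD_Y * (X - mean_X) / SD_X at full precision:
Y = 50.61 + 10.61 * (58 - 51.73) / 7.33
Y = 50.61 + 10.61 * 6.27 / 7.33
Y = 50.61 + 66.5247 / 7.33
Y = 50.61 + 9.0757
Y = 59.6857

59.6857


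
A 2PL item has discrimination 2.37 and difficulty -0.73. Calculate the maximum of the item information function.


For 2PL, max info at theta = b = -0.73
I_max = a^2 / 4 = 2.37^2 / 4
= 5.6169 / 4
I_max = 1.4042

1.4042


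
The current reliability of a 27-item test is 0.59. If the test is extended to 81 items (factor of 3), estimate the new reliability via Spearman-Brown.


r_new = (n * rxx) / (1 + (n-1) * rxx)
r_new = (3 * 0.59) / (1 + 2 * 0.59)
r_new = 1.77 / 2.18
r_new = 0.8119

0.8119


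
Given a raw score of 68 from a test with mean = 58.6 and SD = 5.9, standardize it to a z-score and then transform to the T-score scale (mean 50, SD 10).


z = (X - mean) / SD = (68 - 58.6) / 5.9
z = 9.4 / 5.9
z = 1.5932
T-score = T = 50 + 10z
Carry z at full precision (z = 9.4 / 5.9) into the conversion:
T-score = 50 + 10 * (9.4 / 5.9) = 50 + 94 / 5.9
T-score = 50 + 15.9322
T-score = 65.9322

65.9322


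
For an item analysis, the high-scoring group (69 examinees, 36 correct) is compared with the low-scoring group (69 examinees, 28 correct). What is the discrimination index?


p_upper = 36/69 = 0.5217
p_lower = 28/69 = 0.4058
D = 0.5217 - 0.4058 = 0.1159

0.1159


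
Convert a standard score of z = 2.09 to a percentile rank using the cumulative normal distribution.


CDF(z) = 0.5 * (1 + erf(z/sqrt(2)))
erf(1.4779) = 0.9634
CDF = 0.9817
Percentile rank = 0.9817 * 100 = 98.17

98.17


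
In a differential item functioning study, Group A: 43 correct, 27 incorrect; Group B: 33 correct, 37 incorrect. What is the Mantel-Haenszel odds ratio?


Odds_A = 43/27 = 1.5926
Odds_B = 33/37 = 0.8919
OR = Odds_A / Odds_B = 1.5926 / 0.8919
Exactly, OR = (43 * 37) / (27 * 33) = 1591 / 891
OR = 1.7856

1.7856


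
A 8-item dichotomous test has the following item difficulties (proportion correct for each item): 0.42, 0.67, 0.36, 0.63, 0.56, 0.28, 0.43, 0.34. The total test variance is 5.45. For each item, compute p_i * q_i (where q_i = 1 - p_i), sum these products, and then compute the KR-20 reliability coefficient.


For each item, compute p_i * q_i:
  Item 1: 0.42 * 0.58 = 0.2436
  Item 2: 0.67 * 0.33 = 0.2211
  Item 3: 0.36 * 0.64 = 0.2304
  Item 4: 0.63 * 0.37 = 0.2331
  Item 5: 0.56 * 0.44 = 0.2464
  Item 6: 0.28 * 0.72 = 0.2016
  Item 7: 0.43 * 0.57 = 0.2451
  Item 8: 0.34 * 0.66 = 0.2244
Sum(p_i * q_i) = 0.2436 + 0.2211 + 0.2304 + 0.2331 + 0.2464 + 0.2016 + 0.2451 + 0.2244 = 1.8457
KR-20 = (k/(k-1)) * (1 - Sum(p_i*q_i) / Var_total)
= (8/7) * (1 - 1.8457/5.45)
= 1.1429 * 0.6613
KR-20 = 0.7558

0.7558


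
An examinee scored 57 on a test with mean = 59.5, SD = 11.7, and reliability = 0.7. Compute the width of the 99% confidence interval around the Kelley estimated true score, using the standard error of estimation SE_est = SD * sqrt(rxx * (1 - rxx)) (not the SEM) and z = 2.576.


True score estimate = 0.7*57 + 0.3*59.5 = 57.75
SE_est = SD * sqrt(rxx * (1 - rxx)) = 11.7 * sqrt(0.7 * 0.3) = 11.7 * sqrt(0.21) = 5.361614
CI = T_est +/- z * SE_est, so width = 2 * z * SE_est = 2 * 2.576 * 5.361614
Width = 27.623

27.623
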